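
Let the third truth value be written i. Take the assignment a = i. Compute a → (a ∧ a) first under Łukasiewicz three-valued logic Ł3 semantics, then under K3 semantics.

True; i

In Łukasiewicz three-valued logic Ł3: a ∧ a = i ∧ i = i
a → (a ∧ a) = i → i = True  [min(1, 1−½+½)]
In K3: a ∧ a = i ∧ i = i
a → (a ∧ a) = i → i = i  [¬i ∨ i]
They differ because Łukasiewicz three-valued logic Ł3 and K3 treat i differently under implication.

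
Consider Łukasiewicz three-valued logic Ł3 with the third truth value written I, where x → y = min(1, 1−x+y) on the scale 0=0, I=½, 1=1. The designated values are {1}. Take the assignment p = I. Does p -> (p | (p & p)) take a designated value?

Yes

p & p = I & I = I
p | (p & p) = I | I = I
p -> (p | (p & p)) = I -> I = 1  [min(1, 1−½+½)]
1 ∈ {1}.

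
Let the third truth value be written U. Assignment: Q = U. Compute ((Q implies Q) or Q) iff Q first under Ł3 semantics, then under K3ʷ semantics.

In Ł3: Q implies Q = U implies U = 1
(Q implies Q) or Q = 1 or U = 1
((Q implies Q) or Q) iff Q = 1 iff U = U
In K3ʷ: Q implies Q = U implies U = U  [any arg is the third value ⇒ result is the third value]
(Q implies Q) or Q = U or U = U
((Q implies Q) or Q) iff Q = U iff U = U

U; U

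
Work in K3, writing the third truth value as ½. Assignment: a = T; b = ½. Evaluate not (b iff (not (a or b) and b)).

½

a or b = T or ½ = T
not (a or b) = not T = F
not (a or b) and b = F and ½ = F
b iff (not (a or b) and b) = ½ iff F = ½
not (b iff (not (a or b) and b)) = not ½ = ½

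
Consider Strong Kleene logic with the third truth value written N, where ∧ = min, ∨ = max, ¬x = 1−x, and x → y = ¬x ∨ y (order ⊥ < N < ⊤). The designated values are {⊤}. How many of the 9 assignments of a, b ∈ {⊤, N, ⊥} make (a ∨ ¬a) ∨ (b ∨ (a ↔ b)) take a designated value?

Of the 9 assignments, 7 give a value in {⊤}.

7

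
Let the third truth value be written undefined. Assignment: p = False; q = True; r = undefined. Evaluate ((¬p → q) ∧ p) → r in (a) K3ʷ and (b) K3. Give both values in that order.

undefined; True

In K3ʷ: ¬p = ¬False = True
¬p → q = True → True = True
(¬p → q) ∧ p = True ∧ False = False
((¬p → q) ∧ p) → r = False → undefined = undefined  [any arg is the third value ⇒ result is the third value]
In K3: ¬p = ¬False = True
¬p → q = True → True = True
(¬p → q) ∧ p = True ∧ False = False
((¬p → q) ∧ p) → r = False → undefined = True
They differ because K3ʷ and K3 treat undefined differently under the binary connectives.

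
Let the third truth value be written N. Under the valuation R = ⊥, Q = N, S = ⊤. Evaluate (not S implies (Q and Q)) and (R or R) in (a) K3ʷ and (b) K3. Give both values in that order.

N; ⊥

In K3ʷ: not S = not ⊤ = ⊥
Q and Q = N and N = N
not S implies (Q and Q) = ⊥ implies N = N  [any arg is the third value ⇒ result is the third value]
R or R = ⊥ or ⊥ = ⊥
(not S implies (Q and Q)) and (R or R) = N and ⊥ = N
In K3: not S = not ⊤ = ⊥
Q and Q = N and N = N
not S implies (Q and Q) = ⊥ implies N = ⊤
R or R = ⊥ or ⊥ = ⊥
(not S implies (Q and Q)) and (R or R) = ⊤ and ⊥ = ⊥
They differ because K3ʷ and K3 treat N differently under the binary connectives.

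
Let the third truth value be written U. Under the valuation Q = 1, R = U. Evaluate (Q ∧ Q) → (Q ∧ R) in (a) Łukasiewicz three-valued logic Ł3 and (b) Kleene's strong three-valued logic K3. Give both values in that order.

In Łukasiewicz three-valued logic Ł3: Q ∧ Q = 1 ∧ 1 = 1
Q ∧ R = 1 ∧ U = U
(Q ∧ Q) → (Q ∧ R) = 1 → U = U  [min(1, 1−1+½)]
In Kleene's strong three-valued logic K3: Q ∧ Q = 1 ∧ 1 = 1
Q ∧ R = 1 ∧ U = U
(Q ∧ Q) → (Q ∧ R) = 1 → U = U  [¬1 ∨ U]

U; U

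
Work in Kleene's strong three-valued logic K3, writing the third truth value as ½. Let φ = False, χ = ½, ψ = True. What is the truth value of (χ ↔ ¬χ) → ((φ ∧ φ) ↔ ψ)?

¬χ = ¬½ = ½
χ ↔ ¬χ = ½ ↔ ½ = ½
φ ∧ φ = False ∧ False = False
(φ ∧ φ) ↔ ψ = False ↔ True = False
(χ ↔ ¬χ) → ((φ ∧ φ) ↔ ψ) = ½ → False = ½  [¬½ ∨ False]

½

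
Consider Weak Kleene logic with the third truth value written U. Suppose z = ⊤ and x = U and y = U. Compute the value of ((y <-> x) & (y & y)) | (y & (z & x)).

U

y <-> x = U <-> U = U
y & y = U & U = U
(y <-> x) & (y & y) = U & U = U
z & x = ⊤ & U = U
y & (z & x) = U & U = U
((y <-> x) & (y & y)) | (y & (z & x)) = U | U = U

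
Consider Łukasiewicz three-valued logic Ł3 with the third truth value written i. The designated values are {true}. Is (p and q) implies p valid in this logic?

Yes

Every assignment of p, q over {true, i, false} gives a value in {true}.
In particular, with p=i, q=i: (p and q) implies p = true.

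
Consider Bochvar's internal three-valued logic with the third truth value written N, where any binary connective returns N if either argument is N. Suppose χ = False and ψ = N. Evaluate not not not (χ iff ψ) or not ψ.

N

χ iff ψ = False iff N = N
not (χ iff ψ) = not N = N
not not (χ iff ψ) = not N = N
not not not (χ iff ψ) = not N = N
not ψ = not N = N
not not not (χ iff ψ) or not ψ = N or N = N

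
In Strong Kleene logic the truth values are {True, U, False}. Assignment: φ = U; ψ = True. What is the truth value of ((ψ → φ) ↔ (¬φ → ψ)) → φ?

U

ψ → φ = True → U = U  [¬True ∨ U]
¬φ = ¬U = U
¬φ → ψ = U → True = True
(ψ → φ) ↔ (¬φ → ψ) = U ↔ True = U
((ψ → φ) ↔ (¬φ → ψ)) → φ = U → U = U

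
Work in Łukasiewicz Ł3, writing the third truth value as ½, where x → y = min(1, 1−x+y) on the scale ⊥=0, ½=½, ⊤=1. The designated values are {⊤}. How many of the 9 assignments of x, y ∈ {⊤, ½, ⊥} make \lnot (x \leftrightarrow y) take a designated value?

Designated under: (x=⊤, y=⊥); (x=⊥, y=⊤).

2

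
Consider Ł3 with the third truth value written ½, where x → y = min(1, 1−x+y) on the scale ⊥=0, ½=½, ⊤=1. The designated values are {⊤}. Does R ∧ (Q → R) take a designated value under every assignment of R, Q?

No

Countermodel: R=½, Q=⊤ gives ½, which is not designated.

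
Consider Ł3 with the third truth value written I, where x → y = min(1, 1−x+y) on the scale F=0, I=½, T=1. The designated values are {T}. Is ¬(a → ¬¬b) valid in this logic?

No

Countermodel: a=T, b=T gives F, which is not designated.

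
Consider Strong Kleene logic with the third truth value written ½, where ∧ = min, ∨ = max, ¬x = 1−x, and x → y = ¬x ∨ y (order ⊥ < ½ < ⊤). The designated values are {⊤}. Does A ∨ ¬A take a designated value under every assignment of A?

No

Countermodel: A=½ gives ½, which is not designated.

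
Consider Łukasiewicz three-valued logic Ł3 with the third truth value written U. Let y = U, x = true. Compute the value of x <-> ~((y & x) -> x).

false

y & x = U & true = U
(y & x) -> x = U -> true = true  [min(1, 1−½+1)]
~((y & x) -> x) = ~true = false
x <-> ~((y & x) -> x) = true <-> false = false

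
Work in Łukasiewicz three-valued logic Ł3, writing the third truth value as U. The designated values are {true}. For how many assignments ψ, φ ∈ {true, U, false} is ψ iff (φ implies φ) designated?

Designated under: (ψ=true, φ=true); (ψ=true, φ=U); (ψ=true, φ=false).

3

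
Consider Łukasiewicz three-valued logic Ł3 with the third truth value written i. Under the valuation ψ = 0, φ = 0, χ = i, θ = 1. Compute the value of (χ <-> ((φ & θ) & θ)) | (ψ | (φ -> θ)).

φ & θ = 0 & 1 = 0
(φ & θ) & θ = 0 & 1 = 0
χ <-> ((φ & θ) & θ) = i <-> 0 = i  [1 − |½−0|]
φ -> θ = 0 -> 1 = 1
ψ | (φ -> θ) = 0 | 1 = 1
(χ <-> ((φ & θ) & θ)) | (ψ | (φ -> θ)) = i | 1 = 1

1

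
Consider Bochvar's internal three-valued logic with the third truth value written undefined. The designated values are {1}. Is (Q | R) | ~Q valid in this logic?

No

Countermodel: Q=1, R=undefined gives undefined, which is not designated.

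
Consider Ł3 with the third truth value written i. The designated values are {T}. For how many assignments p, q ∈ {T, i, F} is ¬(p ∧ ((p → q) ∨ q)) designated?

4

Designated under: (p=T, q=F); (p=F, q=T); (p=F, q=i); (p=F, q=F).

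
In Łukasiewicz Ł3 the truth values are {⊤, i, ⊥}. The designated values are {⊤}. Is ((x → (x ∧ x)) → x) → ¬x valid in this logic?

Countermodel: x=⊤ gives ⊥, which is not designated.

No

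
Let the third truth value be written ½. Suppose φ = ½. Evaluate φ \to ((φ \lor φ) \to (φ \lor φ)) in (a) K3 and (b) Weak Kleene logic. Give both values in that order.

½; ½

In K3: φ \lor φ = ½ \lor ½ = ½
φ \lor φ = ½ \lor ½ = ½
(φ \lor φ) \to (φ \lor φ) = ½ \to ½ = ½
φ \to ((φ \lor φ) \to (φ \lor φ)) = ½ \to ½ = ½
In Weak Kleene logic: φ \lor φ = ½ \lor ½ = ½
φ \lor φ = ½ \lor ½ = ½
(φ \lor φ) \to (φ \lor φ) = ½ \to ½ = ½  [any arg is the third value ⇒ result is the third value]
φ \to ((φ \lor φ) \to (φ \lor φ)) = ½ \to ½ = ½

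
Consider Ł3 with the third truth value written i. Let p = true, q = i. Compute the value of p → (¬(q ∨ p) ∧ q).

false

q ∨ p = i ∨ true = true
¬(q ∨ p) = ¬true = false
¬(q ∨ p) ∧ q = false ∧ i = false
p → (¬(q ∨ p) ∧ q) = true → false = false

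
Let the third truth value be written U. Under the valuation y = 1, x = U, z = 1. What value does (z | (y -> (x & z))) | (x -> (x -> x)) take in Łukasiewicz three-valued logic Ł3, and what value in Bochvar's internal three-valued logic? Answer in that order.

In Łukasiewicz three-valued logic Ł3: x & z = U & 1 = U
y -> (x & z) = 1 -> U = U  [min(1, 1−1+½)]
z | (y -> (x & z)) = 1 | U = 1
x -> x = U -> U = 1
x -> (x -> x) = U -> 1 = 1
(z | (y -> (x & z))) | (x -> (x -> x)) = 1 | 1 = 1
In Bochvar's internal three-valued logic: x & z = U & 1 = U
y -> (x & z) = 1 -> U = U  [any arg is the third value ⇒ result is the third value]
z | (y -> (x & z)) = 1 | U = U
x -> x = U -> U = U
x -> (x -> x) = U -> U = U
(z | (y -> (x & z))) | (x -> (x -> x)) = U | U = U
They differ because Łukasiewicz three-valued logic Ł3 and Bochvar's internal three-valued logic treat U differently under the binary connectives.

1; U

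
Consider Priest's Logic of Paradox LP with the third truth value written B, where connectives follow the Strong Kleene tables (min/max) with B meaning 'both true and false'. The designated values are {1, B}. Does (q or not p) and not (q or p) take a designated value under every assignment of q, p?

Countermodel: q=1, p=1 gives 0, which is not designated.

No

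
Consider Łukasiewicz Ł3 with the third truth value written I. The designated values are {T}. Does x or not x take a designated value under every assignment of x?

No

Countermodel: x=I gives I, which is not designated.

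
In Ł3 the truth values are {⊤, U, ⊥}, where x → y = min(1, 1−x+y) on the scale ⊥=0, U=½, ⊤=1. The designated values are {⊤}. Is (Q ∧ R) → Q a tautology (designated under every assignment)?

Yes

Every assignment of Q, R over {⊤, U, ⊥} gives a value in {⊤}.
In particular, with Q=U, R=U: (Q ∧ R) → Q = ⊤.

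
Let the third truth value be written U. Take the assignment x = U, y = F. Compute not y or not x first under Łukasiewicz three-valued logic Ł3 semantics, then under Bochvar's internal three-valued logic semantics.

In Łukasiewicz three-valued logic Ł3: not y = not F = T
not x = not U = U
not y or not x = T or U = T
In Bochvar's internal three-valued logic: not y = not F = T
not x = not U = U
not y or not x = T or U = U
They differ because Łukasiewicz three-valued logic Ł3 and Bochvar's internal three-valued logic treat U differently under the binary connectives.

T; U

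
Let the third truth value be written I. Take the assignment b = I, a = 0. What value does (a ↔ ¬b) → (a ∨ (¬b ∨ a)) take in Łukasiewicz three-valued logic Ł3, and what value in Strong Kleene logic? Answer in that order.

1; I

In Łukasiewicz three-valued logic Ł3: ¬b = ¬I = I
a ↔ ¬b = 0 ↔ I = I  [1 − |0−½|]
¬b = ¬I = I
¬b ∨ a = I ∨ 0 = I
a ∨ (¬b ∨ a) = 0 ∨ I = I
(a ↔ ¬b) → (a ∨ (¬b ∨ a)) = I → I = 1
In Strong Kleene logic: ¬b = ¬I = I
a ↔ ¬b = 0 ↔ I = I
¬b = ¬I = I
¬b ∨ a = I ∨ 0 = I
a ∨ (¬b ∨ a) = 0 ∨ I = I
(a ↔ ¬b) → (a ∨ (¬b ∨ a)) = I → I = I  [¬I ∨ I]
They differ because Łukasiewicz three-valued logic Ł3 and Strong Kleene logic treat I differently under implication.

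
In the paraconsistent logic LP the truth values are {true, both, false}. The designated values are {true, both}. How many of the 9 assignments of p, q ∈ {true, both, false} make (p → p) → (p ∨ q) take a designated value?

8

Of the 9 assignments, 8 give a value in {true, both}.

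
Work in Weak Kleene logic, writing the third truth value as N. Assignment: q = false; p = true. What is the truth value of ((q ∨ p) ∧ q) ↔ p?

q ∨ p = false ∨ true = true
(q ∨ p) ∧ q = true ∧ false = false
((q ∨ p) ∧ q) ↔ p = false ↔ true = false

false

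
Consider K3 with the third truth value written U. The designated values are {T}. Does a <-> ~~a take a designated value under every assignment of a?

No

Countermodel: a=U gives U, which is not designated.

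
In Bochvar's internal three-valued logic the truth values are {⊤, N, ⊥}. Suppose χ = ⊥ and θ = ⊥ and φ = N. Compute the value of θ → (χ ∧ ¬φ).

N

¬φ = ¬N = N
χ ∧ ¬φ = ⊥ ∧ N = N
θ → (χ ∧ ¬φ) = ⊥ → N = N  [any arg is the third value ⇒ result is the third value]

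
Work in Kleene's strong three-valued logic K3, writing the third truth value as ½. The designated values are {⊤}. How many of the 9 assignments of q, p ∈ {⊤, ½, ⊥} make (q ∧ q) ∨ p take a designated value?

Of the 9 assignments, 5 give a value in {⊤}.

5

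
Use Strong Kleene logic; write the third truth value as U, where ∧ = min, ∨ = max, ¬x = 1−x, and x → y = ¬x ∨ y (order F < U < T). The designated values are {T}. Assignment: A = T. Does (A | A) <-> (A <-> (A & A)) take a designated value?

A | A = T | T = T
A & A = T & T = T
A <-> (A & A) = T <-> T = T
(A | A) <-> (A <-> (A & A)) = T <-> T = T
T ∈ {T}.

Yes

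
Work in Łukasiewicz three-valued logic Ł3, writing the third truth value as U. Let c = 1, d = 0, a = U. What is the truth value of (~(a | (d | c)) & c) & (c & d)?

d | c = 0 | 1 = 1
a | (d | c) = U | 1 = 1
~(a | (d | c)) = ~1 = 0
~(a | (d | c)) & c = 0 & 1 = 0
c & d = 1 & 0 = 0
(~(a | (d | c)) & c) & (c & d) = 0 & 0 = 0

0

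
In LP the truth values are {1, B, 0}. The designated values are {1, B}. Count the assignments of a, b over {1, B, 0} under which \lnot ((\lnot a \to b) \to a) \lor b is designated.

Of the 9 assignments, 7 give a value in {1, B}.

7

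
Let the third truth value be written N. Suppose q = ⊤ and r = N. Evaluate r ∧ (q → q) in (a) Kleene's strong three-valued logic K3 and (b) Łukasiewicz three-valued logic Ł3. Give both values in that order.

In Kleene's strong three-valued logic K3: q → q = ⊤ → ⊤ = ⊤
r ∧ (q → q) = N ∧ ⊤ = N
In Łukasiewicz three-valued logic Ł3: q → q = ⊤ → ⊤ = ⊤
r ∧ (q → q) = N ∧ ⊤ = N

N; N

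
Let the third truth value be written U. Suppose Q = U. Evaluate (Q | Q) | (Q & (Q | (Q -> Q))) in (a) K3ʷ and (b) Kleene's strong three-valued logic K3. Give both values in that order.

In K3ʷ: Q | Q = U | U = U
Q -> Q = U -> U = U  [any arg is the third value ⇒ result is the third value]
Q | (Q -> Q) = U | U = U
Q & (Q | (Q -> Q)) = U & U = U
(Q | Q) | (Q & (Q | (Q -> Q))) = U | U = U
In Kleene's strong three-valued logic K3: Q | Q = U | U = U
Q -> Q = U -> U = U  [~U | U]
Q | (Q -> Q) = U | U = U
Q & (Q | (Q -> Q)) = U & U = U
(Q | Q) | (Q & (Q | (Q -> Q))) = U | U = U

U; U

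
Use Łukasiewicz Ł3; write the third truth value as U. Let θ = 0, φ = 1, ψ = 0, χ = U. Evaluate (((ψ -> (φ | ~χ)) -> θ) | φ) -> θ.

0

~χ = ~U = U
φ | ~χ = 1 | U = 1
ψ -> (φ | ~χ) = 0 -> 1 = 1
(ψ -> (φ | ~χ)) -> θ = 1 -> 0 = 0
((ψ -> (φ | ~χ)) -> θ) | φ = 0 | 1 = 1
(((ψ -> (φ | ~χ)) -> θ) | φ) -> θ = 1 -> 0 = 0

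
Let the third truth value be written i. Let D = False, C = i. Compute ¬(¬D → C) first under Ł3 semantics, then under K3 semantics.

In Ł3: ¬D = ¬False = True
¬D → C = True → i = i  [min(1, 1−1+½)]
¬(¬D → C) = ¬i = i
In K3: ¬D = ¬False = True
¬D → C = True → i = i  [¬True ∨ i]
¬(¬D → C) = ¬i = i

i; i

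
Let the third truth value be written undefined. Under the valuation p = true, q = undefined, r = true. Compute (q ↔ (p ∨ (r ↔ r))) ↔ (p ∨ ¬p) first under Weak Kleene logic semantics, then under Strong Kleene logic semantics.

In Weak Kleene logic: r ↔ r = true ↔ true = true
p ∨ (r ↔ r) = true ∨ true = true
q ↔ (p ∨ (r ↔ r)) = undefined ↔ true = undefined
¬p = ¬true = false
p ∨ ¬p = true ∨ false = true
(q ↔ (p ∨ (r ↔ r))) ↔ (p ∨ ¬p) = undefined ↔ true = undefined
In Strong Kleene logic: r ↔ r = true ↔ true = true
p ∨ (r ↔ r) = true ∨ true = true
q ↔ (p ∨ (r ↔ r)) = undefined ↔ true = undefined
¬p = ¬true = false
p ∨ ¬p = true ∨ false = true
(q ↔ (p ∨ (r ↔ r))) ↔ (p ∨ ¬p) = undefined ↔ true = undefined

undefined; undefined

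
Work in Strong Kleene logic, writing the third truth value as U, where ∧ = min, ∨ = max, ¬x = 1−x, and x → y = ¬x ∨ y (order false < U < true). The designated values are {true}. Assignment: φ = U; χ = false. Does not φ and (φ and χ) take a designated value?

not φ = not U = U
φ and χ = U and false = false
not φ and (φ and χ) = U and false = false
false ∉ {true}.

No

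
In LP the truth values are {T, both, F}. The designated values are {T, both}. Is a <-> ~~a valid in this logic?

Every assignment of a over {T, both, F} gives a value in {T, both}.
In particular, with a=both: a <-> ~~a = both.

Yes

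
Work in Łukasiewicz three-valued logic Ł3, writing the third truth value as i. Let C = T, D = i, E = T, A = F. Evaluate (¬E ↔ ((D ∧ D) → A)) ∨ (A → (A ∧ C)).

¬E = ¬T = F
D ∧ D = i ∧ i = i
(D ∧ D) → A = i → F = i  [min(1, 1−½+0)]
¬E ↔ ((D ∧ D) → A) = F ↔ i = i
A ∧ C = F ∧ T = F
A → (A ∧ C) = F → F = T
(¬E ↔ ((D ∧ D) → A)) ∨ (A → (A ∧ C)) = i ∨ T = T

T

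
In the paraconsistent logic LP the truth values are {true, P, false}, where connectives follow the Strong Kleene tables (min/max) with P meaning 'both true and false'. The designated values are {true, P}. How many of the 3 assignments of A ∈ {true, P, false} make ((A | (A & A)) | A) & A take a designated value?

2

A=true: true ✓
A=P: P ✓
A=false: false ·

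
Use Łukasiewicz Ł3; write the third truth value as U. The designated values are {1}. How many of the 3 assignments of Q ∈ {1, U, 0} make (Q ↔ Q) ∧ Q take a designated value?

1

Q=1: 1 ✓
Q=U: U ·
Q=0: 0 ·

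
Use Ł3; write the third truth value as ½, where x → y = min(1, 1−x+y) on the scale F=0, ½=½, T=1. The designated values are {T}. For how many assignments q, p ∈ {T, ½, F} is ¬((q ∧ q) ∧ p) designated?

Of the 9 assignments, 5 give a value in {T}.

5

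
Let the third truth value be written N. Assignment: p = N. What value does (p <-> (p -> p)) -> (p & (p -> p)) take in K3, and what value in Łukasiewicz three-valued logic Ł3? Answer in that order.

In K3: p -> p = N -> N = N  [~N | N]
p <-> (p -> p) = N <-> N = N
p -> p = N -> N = N
p & (p -> p) = N & N = N
(p <-> (p -> p)) -> (p & (p -> p)) = N -> N = N
In Łukasiewicz three-valued logic Ł3: p -> p = N -> N = true  [min(1, 1−½+½)]
p <-> (p -> p) = N <-> true = N
p -> p = N -> N = true
p & (p -> p) = N & true = N
(p <-> (p -> p)) -> (p & (p -> p)) = N -> N = true
They differ because K3 and Łukasiewicz three-valued logic Ł3 treat N differently under implication.

N; true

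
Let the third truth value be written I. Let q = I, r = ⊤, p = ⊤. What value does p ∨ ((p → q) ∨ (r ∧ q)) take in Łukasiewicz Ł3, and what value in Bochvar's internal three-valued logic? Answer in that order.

⊤; I

In Łukasiewicz Ł3: p → q = ⊤ → I = I
r ∧ q = ⊤ ∧ I = I
(p → q) ∨ (r ∧ q) = I ∨ I = I
p ∨ ((p → q) ∨ (r ∧ q)) = ⊤ ∨ I = ⊤
In Bochvar's internal three-valued logic: p → q = ⊤ → I = I  [any arg is the third value ⇒ result is the third value]
r ∧ q = ⊤ ∧ I = I
(p → q) ∨ (r ∧ q) = I ∨ I = I
p ∨ ((p → q) ∨ (r ∧ q)) = ⊤ ∨ I = I
They differ because Łukasiewicz Ł3 and Bochvar's internal three-valued logic treat I differently under the binary connectives.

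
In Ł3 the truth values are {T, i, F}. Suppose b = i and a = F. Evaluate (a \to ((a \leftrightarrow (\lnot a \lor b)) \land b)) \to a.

F

\lnot a = \lnot F = T
\lnot a \lor b = T \lor i = T
a \leftrightarrow (\lnot a \lor b) = F \leftrightarrow T = F
(a \leftrightarrow (\lnot a \lor b)) \land b = F \land i = F
a \to ((a \leftrightarrow (\lnot a \lor b)) \land b) = F \to F = T
(a \to ((a \leftrightarrow (\lnot a \lor b)) \land b)) \to a = T \to F = F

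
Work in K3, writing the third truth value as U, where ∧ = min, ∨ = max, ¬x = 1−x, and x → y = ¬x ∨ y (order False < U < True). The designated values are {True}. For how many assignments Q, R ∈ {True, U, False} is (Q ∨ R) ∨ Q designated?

Of the 9 assignments, 5 give a value in {True}.

5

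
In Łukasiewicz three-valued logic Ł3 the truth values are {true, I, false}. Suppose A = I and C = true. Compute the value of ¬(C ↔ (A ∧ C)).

I

A ∧ C = I ∧ true = I
C ↔ (A ∧ C) = true ↔ I = I  [1 − |1−½|]
¬(C ↔ (A ∧ C)) = ¬I = I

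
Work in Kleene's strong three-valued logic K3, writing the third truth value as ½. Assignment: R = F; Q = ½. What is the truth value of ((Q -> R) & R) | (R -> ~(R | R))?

T

Q -> R = ½ -> F = ½
(Q -> R) & R = ½ & F = F
R | R = F | F = F
~(R | R) = ~F = T
R -> ~(R | R) = F -> T = T
((Q -> R) & R) | (R -> ~(R | R)) = F | T = T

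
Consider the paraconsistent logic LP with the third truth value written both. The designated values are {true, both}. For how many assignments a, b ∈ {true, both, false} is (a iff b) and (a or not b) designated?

7

Of the 9 assignments, 7 give a value in {true, both}.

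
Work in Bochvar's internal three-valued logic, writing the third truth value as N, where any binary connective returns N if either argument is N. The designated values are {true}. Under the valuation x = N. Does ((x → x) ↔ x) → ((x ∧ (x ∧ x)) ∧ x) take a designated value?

x → x = N → N = N  [any arg is the third value ⇒ result is the third value]
(x → x) ↔ x = N ↔ N = N
x ∧ x = N ∧ N = N
x ∧ (x ∧ x) = N ∧ N = N
(x ∧ (x ∧ x)) ∧ x = N ∧ N = N
((x → x) ↔ x) → ((x ∧ (x ∧ x)) ∧ x) = N → N = N
N ∉ {true}.

No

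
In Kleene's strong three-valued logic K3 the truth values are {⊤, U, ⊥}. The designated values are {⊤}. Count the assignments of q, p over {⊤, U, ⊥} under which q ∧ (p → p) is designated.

2

Designated under: (q=⊤, p=⊤); (q=⊤, p=⊥).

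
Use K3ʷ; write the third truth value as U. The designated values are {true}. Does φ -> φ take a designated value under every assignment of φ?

Countermodel: φ=U gives U, which is not designated.

No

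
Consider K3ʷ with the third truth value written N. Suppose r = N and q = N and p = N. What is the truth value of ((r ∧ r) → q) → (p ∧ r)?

r ∧ r = N ∧ N = N
(r ∧ r) → q = N → N = N
p ∧ r = N ∧ N = N
((r ∧ r) → q) → (p ∧ r) = N → N = N

N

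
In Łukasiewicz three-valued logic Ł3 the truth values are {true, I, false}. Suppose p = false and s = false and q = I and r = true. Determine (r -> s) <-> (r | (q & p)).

r -> s = true -> false = false
q & p = I & false = false
r | (q & p) = true | false = true
(r -> s) <-> (r | (q & p)) = false <-> true = false

false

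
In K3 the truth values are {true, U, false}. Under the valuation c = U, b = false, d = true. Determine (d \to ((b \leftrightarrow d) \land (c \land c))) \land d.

b \leftrightarrow d = false \leftrightarrow true = false
c \land c = U \land U = U
(b \leftrightarrow d) \land (c \land c) = false \land U = false
d \to ((b \leftrightarrow d) \land (c \land c)) = true \to false = false
(d \to ((b \leftrightarrow d) \land (c \land c))) \land d = false \land true = false

false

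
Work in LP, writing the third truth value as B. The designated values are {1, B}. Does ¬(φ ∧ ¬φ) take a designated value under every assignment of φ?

Every assignment of φ over {1, B, 0} gives a value in {1, B}.
In particular, with φ=B: ¬(φ ∧ ¬φ) = B.

Yes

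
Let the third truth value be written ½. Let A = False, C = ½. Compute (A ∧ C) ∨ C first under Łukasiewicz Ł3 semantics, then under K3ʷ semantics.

½; ½

In Łukasiewicz Ł3: A ∧ C = False ∧ ½ = False
(A ∧ C) ∨ C = False ∨ ½ = ½
In K3ʷ: A ∧ C = False ∧ ½ = ½
(A ∧ C) ∨ C = ½ ∨ ½ = ½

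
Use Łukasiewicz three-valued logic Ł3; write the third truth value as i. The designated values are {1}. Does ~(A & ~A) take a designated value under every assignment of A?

Countermodel: A=i gives i, which is not designated.

No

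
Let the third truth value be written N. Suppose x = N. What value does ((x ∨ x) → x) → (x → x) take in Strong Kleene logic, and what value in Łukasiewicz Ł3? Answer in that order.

In Strong Kleene logic: x ∨ x = N ∨ N = N
(x ∨ x) → x = N → N = N
x → x = N → N = N
((x ∨ x) → x) → (x → x) = N → N = N
In Łukasiewicz Ł3: x ∨ x = N ∨ N = N
(x ∨ x) → x = N → N = ⊤  [min(1, 1−½+½)]
x → x = N → N = ⊤
((x ∨ x) → x) → (x → x) = ⊤ → ⊤ = ⊤
They differ because Strong Kleene logic and Łukasiewicz Ł3 treat N differently under implication.

N; ⊤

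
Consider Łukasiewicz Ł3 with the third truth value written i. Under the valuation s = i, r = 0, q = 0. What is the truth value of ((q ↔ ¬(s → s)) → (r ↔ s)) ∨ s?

i

s → s = i → i = 1
¬(s → s) = ¬1 = 0
q ↔ ¬(s → s) = 0 ↔ 0 = 1
r ↔ s = 0 ↔ i = i
(q ↔ ¬(s → s)) → (r ↔ s) = 1 → i = i
((q ↔ ¬(s → s)) → (r ↔ s)) ∨ s = i ∨ i = i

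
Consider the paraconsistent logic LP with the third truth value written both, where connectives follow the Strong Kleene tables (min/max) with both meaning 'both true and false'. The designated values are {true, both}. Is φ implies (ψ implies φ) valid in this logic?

Yes

Every assignment of φ, ψ over {true, both, false} gives a value in {true, both}.
In particular, with φ=both, ψ=both: φ implies (ψ implies φ) = both.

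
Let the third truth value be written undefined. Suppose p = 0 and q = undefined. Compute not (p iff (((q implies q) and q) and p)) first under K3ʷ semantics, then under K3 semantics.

undefined; 0

In K3ʷ: q implies q = undefined implies undefined = undefined  [any arg is the third value ⇒ result is the third value]
(q implies q) and q = undefined and undefined = undefined
((q implies q) and q) and p = undefined and 0 = undefined
p iff (((q implies q) and q) and p) = 0 iff undefined = undefined
not (p iff (((q implies q) and q) and p)) = not undefined = undefined
In K3: q implies q = undefined implies undefined = undefined  [not undefined or undefined]
(q implies q) and q = undefined and undefined = undefined
((q implies q) and q) and p = undefined and 0 = 0
p iff (((q implies q) and q) and p) = 0 iff 0 = 1
not (p iff (((q implies q) and q) and p)) = not 1 = 0
They differ because K3ʷ and K3 treat undefined differently under the binary connectives.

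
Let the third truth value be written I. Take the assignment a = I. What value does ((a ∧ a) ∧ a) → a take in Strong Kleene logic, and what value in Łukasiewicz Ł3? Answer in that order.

In Strong Kleene logic: a ∧ a = I ∧ I = I
(a ∧ a) ∧ a = I ∧ I = I
((a ∧ a) ∧ a) → a = I → I = I  [¬I ∨ I]
In Łukasiewicz Ł3: a ∧ a = I ∧ I = I
(a ∧ a) ∧ a = I ∧ I = I
((a ∧ a) ∧ a) → a = I → I = true  [min(1, 1−½+½)]
They differ because Strong Kleene logic and Łukasiewicz Ł3 treat I differently under implication.

I; true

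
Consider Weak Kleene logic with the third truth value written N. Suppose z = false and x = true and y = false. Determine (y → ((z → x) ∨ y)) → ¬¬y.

false

z → x = false → true = true
(z → x) ∨ y = true ∨ false = true
y → ((z → x) ∨ y) = false → true = true
¬y = ¬false = true
¬¬y = ¬true = false
(y → ((z → x) ∨ y)) → ¬¬y = true → false = false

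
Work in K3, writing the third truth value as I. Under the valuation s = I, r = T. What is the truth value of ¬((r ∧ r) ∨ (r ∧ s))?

r ∧ r = T ∧ T = T
r ∧ s = T ∧ I = I
(r ∧ r) ∨ (r ∧ s) = T ∨ I = T
¬((r ∧ r) ∨ (r ∧ s)) = ¬T = F

F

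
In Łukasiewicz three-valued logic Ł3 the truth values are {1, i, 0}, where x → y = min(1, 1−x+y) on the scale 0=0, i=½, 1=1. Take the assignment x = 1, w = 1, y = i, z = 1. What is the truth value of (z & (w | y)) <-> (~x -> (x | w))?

1

w | y = 1 | i = 1
z & (w | y) = 1 & 1 = 1
~x = ~1 = 0
x | w = 1 | 1 = 1
~x -> (x | w) = 0 -> 1 = 1
(z & (w | y)) <-> (~x -> (x | w)) = 1 <-> 1 = 1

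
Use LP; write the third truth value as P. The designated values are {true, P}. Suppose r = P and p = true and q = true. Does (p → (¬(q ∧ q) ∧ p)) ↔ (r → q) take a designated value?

q ∧ q = true ∧ true = true
¬(q ∧ q) = ¬true = false
¬(q ∧ q) ∧ p = false ∧ true = false
p → (¬(q ∧ q) ∧ p) = true → false = false
r → q = P → true = true
(p → (¬(q ∧ q) ∧ p)) ↔ (r → q) = false ↔ true = false
false ∉ {true, P}.

No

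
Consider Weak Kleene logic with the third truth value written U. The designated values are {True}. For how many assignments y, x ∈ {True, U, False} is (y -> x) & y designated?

1

Designated under: (y=True, x=True).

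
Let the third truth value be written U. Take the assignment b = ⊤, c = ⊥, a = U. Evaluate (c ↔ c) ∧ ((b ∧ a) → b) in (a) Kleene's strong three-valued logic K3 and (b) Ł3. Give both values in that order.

In Kleene's strong three-valued logic K3: c ↔ c = ⊥ ↔ ⊥ = ⊤
b ∧ a = ⊤ ∧ U = U
(b ∧ a) → b = U → ⊤ = ⊤  [¬U ∨ ⊤]
(c ↔ c) ∧ ((b ∧ a) → b) = ⊤ ∧ ⊤ = ⊤
In Ł3: c ↔ c = ⊥ ↔ ⊥ = ⊤
b ∧ a = ⊤ ∧ U = U
(b ∧ a) → b = U → ⊤ = ⊤
(c ↔ c) ∧ ((b ∧ a) → b) = ⊤ ∧ ⊤ = ⊤

⊤; ⊤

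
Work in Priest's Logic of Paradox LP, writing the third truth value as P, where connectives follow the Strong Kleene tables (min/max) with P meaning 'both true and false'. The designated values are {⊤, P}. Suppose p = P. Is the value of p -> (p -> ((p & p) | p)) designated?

Yes

p & p = P & P = P
(p & p) | p = P | P = P
p -> ((p & p) | p) = P -> P = P  [~P | P]
p -> (p -> ((p & p) | p)) = P -> P = P
P ∈ {⊤, P}.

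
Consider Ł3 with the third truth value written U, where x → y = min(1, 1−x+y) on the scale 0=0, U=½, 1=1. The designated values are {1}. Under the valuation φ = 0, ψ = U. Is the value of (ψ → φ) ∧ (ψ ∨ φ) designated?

No

ψ → φ = U → 0 = U  [min(1, 1−½+0)]
ψ ∨ φ = U ∨ 0 = U
(ψ → φ) ∧ (ψ ∨ φ) = U ∧ U = U
U ∉ {1}.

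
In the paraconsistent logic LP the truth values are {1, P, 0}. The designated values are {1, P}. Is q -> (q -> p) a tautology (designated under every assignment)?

Countermodel: q=1, p=0 gives 0, which is not designated.

No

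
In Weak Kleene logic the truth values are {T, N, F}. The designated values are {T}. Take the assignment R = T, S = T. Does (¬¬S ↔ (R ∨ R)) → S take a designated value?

¬S = ¬T = F
¬¬S = ¬F = T
R ∨ R = T ∨ T = T
¬¬S ↔ (R ∨ R) = T ↔ T = T
(¬¬S ↔ (R ∨ R)) → S = T → T = T
T ∈ {T}.

Yes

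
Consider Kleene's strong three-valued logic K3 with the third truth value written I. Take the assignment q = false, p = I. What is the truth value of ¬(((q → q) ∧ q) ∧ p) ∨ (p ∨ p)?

q → q = false → false = true
(q → q) ∧ q = true ∧ false = false
((q → q) ∧ q) ∧ p = false ∧ I = false
¬(((q → q) ∧ q) ∧ p) = ¬false = true
p ∨ p = I ∨ I = I
¬(((q → q) ∧ q) ∧ p) ∨ (p ∨ p) = true ∨ I = true

true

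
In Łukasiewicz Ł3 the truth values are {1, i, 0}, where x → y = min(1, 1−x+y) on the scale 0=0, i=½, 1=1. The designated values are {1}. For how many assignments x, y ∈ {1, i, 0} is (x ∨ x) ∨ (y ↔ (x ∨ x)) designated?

5

Of the 9 assignments, 5 give a value in {1}.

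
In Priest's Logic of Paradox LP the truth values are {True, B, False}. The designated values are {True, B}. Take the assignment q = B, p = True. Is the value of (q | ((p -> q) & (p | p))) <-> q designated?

Yes

p -> q = True -> B = B  [~True | B]
p | p = True | True = True
(p -> q) & (p | p) = B & True = B
q | ((p -> q) & (p | p)) = B | B = B
(q | ((p -> q) & (p | p))) <-> q = B <-> B = B
B ∈ {True, B}.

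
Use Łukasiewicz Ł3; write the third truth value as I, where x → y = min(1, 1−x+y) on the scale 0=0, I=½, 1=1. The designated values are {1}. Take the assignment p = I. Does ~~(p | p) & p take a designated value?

p | p = I | I = I
~(p | p) = ~I = I
~~(p | p) = ~I = I
~~(p | p) & p = I & I = I
I ∉ {1}.

No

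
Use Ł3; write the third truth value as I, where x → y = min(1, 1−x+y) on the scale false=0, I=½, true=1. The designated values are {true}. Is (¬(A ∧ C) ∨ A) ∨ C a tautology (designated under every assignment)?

Countermodel: A=I, C=I gives I, which is not designated.

No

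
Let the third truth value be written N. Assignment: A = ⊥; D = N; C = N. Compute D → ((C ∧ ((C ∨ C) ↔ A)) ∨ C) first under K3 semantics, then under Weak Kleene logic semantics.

N; N

In K3: C ∨ C = N ∨ N = N
(C ∨ C) ↔ A = N ↔ ⊥ = N
C ∧ ((C ∨ C) ↔ A) = N ∧ N = N
(C ∧ ((C ∨ C) ↔ A)) ∨ C = N ∨ N = N
D → ((C ∧ ((C ∨ C) ↔ A)) ∨ C) = N → N = N  [¬N ∨ N]
In Weak Kleene logic: C ∨ C = N ∨ N = N
(C ∨ C) ↔ A = N ↔ ⊥ = N
C ∧ ((C ∨ C) ↔ A) = N ∧ N = N
(C ∧ ((C ∨ C) ↔ A)) ∨ C = N ∨ N = N
D → ((C ∧ ((C ∨ C) ↔ A)) ∨ C) = N → N = N  [any arg is the third value ⇒ result is the third value]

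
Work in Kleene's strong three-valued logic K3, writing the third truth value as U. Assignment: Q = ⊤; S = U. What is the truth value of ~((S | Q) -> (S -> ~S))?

U

S | Q = U | ⊤ = ⊤
~S = ~U = U
S -> ~S = U -> U = U  [~U | U]
(S | Q) -> (S -> ~S) = ⊤ -> U = U
~((S | Q) -> (S -> ~S)) = ~U = U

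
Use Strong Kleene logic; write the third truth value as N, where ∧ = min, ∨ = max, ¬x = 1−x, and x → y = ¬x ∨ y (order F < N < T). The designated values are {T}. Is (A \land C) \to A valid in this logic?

No

Countermodel: A=N, C=T gives N, which is not designated.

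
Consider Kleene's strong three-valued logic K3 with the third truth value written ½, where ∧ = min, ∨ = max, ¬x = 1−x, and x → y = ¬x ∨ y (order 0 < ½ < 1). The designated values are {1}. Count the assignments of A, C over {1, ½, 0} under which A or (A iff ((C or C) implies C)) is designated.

3

Designated under: (A=1, C=1); (A=1, C=½); (A=1, C=0).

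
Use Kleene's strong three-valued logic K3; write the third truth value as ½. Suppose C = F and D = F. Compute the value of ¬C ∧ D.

¬C = ¬F = T
¬C ∧ D = T ∧ F = F

F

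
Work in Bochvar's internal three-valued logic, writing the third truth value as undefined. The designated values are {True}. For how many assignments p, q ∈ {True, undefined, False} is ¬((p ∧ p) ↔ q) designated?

Designated under: (p=True, q=False); (p=False, q=True).

2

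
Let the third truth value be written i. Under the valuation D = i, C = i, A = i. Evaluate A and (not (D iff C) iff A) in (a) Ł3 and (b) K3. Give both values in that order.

In Ł3: D iff C = i iff i = ⊤  [1 − |½−½|]
not (D iff C) = not ⊤ = ⊥
not (D iff C) iff A = ⊥ iff i = i
A and (not (D iff C) iff A) = i and i = i
In K3: D iff C = i iff i = i
not (D iff C) = not i = i
not (D iff C) iff A = i iff i = i
A and (not (D iff C) iff A) = i and i = i

i; i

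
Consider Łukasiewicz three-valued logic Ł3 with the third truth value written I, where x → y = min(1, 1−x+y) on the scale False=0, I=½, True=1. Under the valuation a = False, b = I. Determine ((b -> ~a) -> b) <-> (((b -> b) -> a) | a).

~a = ~False = True
b -> ~a = I -> True = True
(b -> ~a) -> b = True -> I = I
b -> b = I -> I = True
(b -> b) -> a = True -> False = False
((b -> b) -> a) | a = False | False = False
((b -> ~a) -> b) <-> (((b -> b) -> a) | a) = I <-> False = I

I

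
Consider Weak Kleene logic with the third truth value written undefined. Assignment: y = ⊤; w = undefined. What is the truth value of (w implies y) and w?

w implies y = undefined implies ⊤ = undefined  [any arg is the third value ⇒ result is the third value]
(w implies y) and w = undefined and undefined = undefined

undefined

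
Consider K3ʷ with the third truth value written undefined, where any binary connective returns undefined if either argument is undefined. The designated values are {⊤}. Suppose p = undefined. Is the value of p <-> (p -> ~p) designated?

No

~p = ~undefined = undefined
p -> ~p = undefined -> undefined = undefined  [any arg is the third value ⇒ result is the third value]
p <-> (p -> ~p) = undefined <-> undefined = undefined
undefined ∉ {⊤}.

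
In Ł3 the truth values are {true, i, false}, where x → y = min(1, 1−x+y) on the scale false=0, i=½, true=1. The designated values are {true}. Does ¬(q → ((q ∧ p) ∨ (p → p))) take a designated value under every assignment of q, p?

Countermodel: q=true, p=true gives false, which is not designated.

No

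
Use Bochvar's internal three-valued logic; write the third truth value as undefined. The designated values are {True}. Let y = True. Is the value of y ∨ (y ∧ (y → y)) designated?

Yes

y → y = True → True = True
y ∧ (y → y) = True ∧ True = True
y ∨ (y ∧ (y → y)) = True ∨ True = True
True ∈ {True}.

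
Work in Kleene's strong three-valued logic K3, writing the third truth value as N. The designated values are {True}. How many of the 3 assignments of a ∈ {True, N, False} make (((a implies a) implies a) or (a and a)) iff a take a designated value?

2

a=True: True ✓
a=N: N ·
a=False: True ✓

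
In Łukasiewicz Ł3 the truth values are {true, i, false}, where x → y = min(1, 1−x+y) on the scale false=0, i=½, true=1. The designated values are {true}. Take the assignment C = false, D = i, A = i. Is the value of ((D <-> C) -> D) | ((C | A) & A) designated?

D <-> C = i <-> false = i  [1 − |½−0|]
(D <-> C) -> D = i -> i = true
C | A = false | i = i
(C | A) & A = i & i = i
((D <-> C) -> D) | ((C | A) & A) = true | i = true
true ∈ {true}.

Yes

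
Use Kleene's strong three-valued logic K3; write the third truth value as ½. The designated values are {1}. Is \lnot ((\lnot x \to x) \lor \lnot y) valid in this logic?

No

Countermodel: x=1, y=1 gives 0, which is not designated.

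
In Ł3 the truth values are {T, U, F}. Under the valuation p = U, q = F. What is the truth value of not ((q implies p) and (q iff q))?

F

q implies p = F implies U = T  [min(1, 1−0+½)]
q iff q = F iff F = T
(q implies p) and (q iff q) = T and T = T
not ((q implies p) and (q iff q)) = not T = F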